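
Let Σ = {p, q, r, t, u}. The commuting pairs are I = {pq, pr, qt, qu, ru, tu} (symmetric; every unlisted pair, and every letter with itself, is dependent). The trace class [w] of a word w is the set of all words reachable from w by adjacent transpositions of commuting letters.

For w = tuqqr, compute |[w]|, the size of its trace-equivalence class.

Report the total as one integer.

15

0(t) covers ∅
1(u) covers ∅
2(q) covers ∅
3(q) covers 2:q
4(r) covers 0:t, 3:q
floor of heap: 0:t, 1:u, 2:q
completions by unplaced set U, small U first (add the entries for U minus each lowest piece of U):
  |U|=1: {1}:1  {4}:1
  |U|=2: {0,4}:1  {1,4}:2  {3,4}:1
  |U|=3: {0,1,4}:3  {0,3,4}:2  {1,3,4}:3  {2,3,4}:1
  start at 0(t): 4
  start at 1(u): 3
  start at 2(q): 8
sum over floor = 15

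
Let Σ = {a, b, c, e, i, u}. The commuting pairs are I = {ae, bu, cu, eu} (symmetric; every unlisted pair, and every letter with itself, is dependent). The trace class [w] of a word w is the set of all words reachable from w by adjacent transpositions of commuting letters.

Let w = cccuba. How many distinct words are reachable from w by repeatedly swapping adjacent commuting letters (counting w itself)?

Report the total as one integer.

piece 0:c — minimal
piece 1:c rests on {0:c}
piece 2:c rests on {1:c}
piece 3:u — minimal
piece 4:b rests on {2:c}
piece 5:a rests on {3:u, 4:b}
minimal pieces: {0:c, 3:u}
ways to finish when only these pieces remain (= sum over removing one remaining piece with nothing left below it):
  1 left: {5}→1
  2 left: {3,5}→1  {4,5}→1
  3 left: {2,4,5}→1  {3,4,5}→2
  4 left: {1,2,4,5}→1  {2,3,4,5}→3
  placing 0:c first → 4 extensions
  placing 3:u first → 1 extensions
total linear extensions = 5

5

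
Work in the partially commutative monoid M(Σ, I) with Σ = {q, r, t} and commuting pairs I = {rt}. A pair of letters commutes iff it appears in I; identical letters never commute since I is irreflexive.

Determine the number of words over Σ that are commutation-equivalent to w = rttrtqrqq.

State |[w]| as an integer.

#0=r has no predecessor
#1=t has no predecessor
#2=t depends on [1:t]
#3=r depends on [0:r]
#4=t depends on [2:t]
#5=q depends on [3:r, 4:t]
#6=r depends on [5:q]
#7=q depends on [6:r]
#8=q depends on [7:q]
sources: [0:r, 1:t]
N(rest) = Σ N(rest − s) over sources s of rest; N(one piece) = 1:
  size 1 → [8]=1
  size 2 → [7,8]=1
  size 3 → [6,7,8]=1
  size 4 → [5,6,7,8]=1
  size 5 → [3,5,6,7,8]=1  [4,5,6,7,8]=1
  size 6 → [0,3,5,6,7,8]=1  [2,4,5,6,7,8]=1  [3,4,5,6,7,8]=2
  size 7 → [0,3,4,5,6,7,8]=3  [1,2,4,5,6,7,8]=1  [2,3,4,5,6,7,8]=3
  first=0(r) contributes 4
  first=1(t) contributes 6
|[w]| = 10

10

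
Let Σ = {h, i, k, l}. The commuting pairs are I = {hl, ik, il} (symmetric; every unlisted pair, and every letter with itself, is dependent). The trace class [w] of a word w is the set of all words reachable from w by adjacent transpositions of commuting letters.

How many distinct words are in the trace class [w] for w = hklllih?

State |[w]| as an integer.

14

drop 0:h onto floor
drop 1:k onto {0:h}
drop 2:l onto {1:k}
drop 3:l onto {2:l}
drop 4:l onto {3:l}
drop 5:i onto {0:h}
drop 6:h onto {1:k, 5:i}
ground layer = {0:h}
drop-orders for the pieces not yet dropped (sum over which currently-grounded one goes next):
  1 to go: {4} 1  {6} 1
  2 to go: {3,4} 1  {4,6} 2  {5,6} 1
  3 to go: {2,3,4} 1  {3,4,6} 3  {4,5,6} 3
  4 to go: {2,3,4,6} 4  {3,4,5,6} 6
  5 to go: {1,2,3,4,6} 4  {2,3,4,5,6} 10
  if 0:h drops first: 14 orders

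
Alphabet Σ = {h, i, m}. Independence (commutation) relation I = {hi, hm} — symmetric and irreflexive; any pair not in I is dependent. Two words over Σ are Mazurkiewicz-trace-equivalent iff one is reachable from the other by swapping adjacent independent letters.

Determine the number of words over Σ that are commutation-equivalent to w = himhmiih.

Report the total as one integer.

0(h) covers ∅
1(i) covers ∅
2(m) covers 1:i
3(h) covers 0:h
4(m) covers 2:m
5(i) covers 4:m
6(i) covers 5:i
7(h) covers 3:h
floor of heap: 0:h, 1:i
completions by unplaced set U, small U first (add the entries for U minus each lowest piece of U):
  |U|=1: {6}:1  {7}:1
  |U|=2: {3,7}:1  {5,6}:1  {6,7}:2
  |U|=3: {0,3,7}:1  {3,6,7}:3  {4,5,6}:1  {5,6,7}:3
  |U|=4: {0,3,6,7}:4  {2,4,5,6}:1  {3,5,6,7}:6  {4,5,6,7}:4
  |U|=5: {0,3,5,6,7}:10  {1,2,4,5,6}:1  {2,4,5,6,7}:5  {3,4,5,6,7}:10
  |U|=6: {0,3,4,5,6,7}:20  {1,2,4,5,6,7}:6  {2,3,4,5,6,7}:15
  start at 0(h): 21
  start at 1(i): 35
sum over floor = 56

56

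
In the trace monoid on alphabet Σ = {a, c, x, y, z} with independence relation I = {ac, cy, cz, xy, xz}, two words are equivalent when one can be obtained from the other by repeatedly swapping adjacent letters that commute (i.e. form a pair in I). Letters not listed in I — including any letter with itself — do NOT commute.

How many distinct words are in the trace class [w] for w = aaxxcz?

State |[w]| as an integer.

#0=a has no predecessor
#1=a depends on [0:a]
#2=x depends on [1:a]
#3=x depends on [2:x]
#4=c depends on [3:x]
#5=z depends on [1:a]
sources: [0:a]
N(rest) = Σ N(rest − s) over sources s of rest; N(one piece) = 1:
  size 1 → [4]=1  [5]=1
  size 2 → [3,4]=1  [4,5]=2
  size 3 → [2,3,4]=1  [3,4,5]=3
  size 4 → [2,3,4,5]=4
  first=0(a) contributes 4

4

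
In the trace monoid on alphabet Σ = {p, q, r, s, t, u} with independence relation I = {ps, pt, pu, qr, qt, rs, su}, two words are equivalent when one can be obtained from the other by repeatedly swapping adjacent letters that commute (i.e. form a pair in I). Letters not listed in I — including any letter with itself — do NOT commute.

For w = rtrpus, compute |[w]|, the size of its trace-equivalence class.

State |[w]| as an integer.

8

0(r) covers ∅
1(t) covers 0:r
2(r) covers 1:t
3(p) covers 2:r
4(u) covers 2:r
5(s) covers 1:t
floor of heap: 0:r
completions by unplaced set U, small U first (add the entries for U minus each lowest piece of U):
  |U|=1: {3}:1  {4}:1  {5}:1
  |U|=2: {3,4}:2  {3,5}:2  {4,5}:2
  |U|=3: {2,3,4}:2  {3,4,5}:6
  |U|=4: {2,3,4,5}:8
  start at 0(r): 8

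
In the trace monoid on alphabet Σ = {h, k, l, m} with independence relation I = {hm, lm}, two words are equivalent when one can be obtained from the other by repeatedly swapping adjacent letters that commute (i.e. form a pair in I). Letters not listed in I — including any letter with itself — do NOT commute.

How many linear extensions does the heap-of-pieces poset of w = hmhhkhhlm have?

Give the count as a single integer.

drop 0:h onto floor
drop 1:m onto floor
drop 2:h onto {0:h}
drop 3:h onto {2:h}
drop 4:k onto {1:m, 3:h}
drop 5:h onto {4:k}
drop 6:h onto {5:h}
drop 7:l onto {6:h}
drop 8:m onto {4:k}
ground layer = {0:h, 1:m}
drop-orders for the pieces not yet dropped (sum over which currently-grounded one goes next):
  1 to go: {7} 1  {8} 1
  2 to go: {6,7} 1  {7,8} 2
  3 to go: {5,6,7} 1  {6,7,8} 3
  4 to go: {5,6,7,8} 4
  5 to go: {4,5,6,7,8} 4
  6 to go: {1,4,5,6,7,8} 4  {3,4,5,6,7,8} 4
  7 to go: {1,3,4,5,6,7,8} 8  {2,3,4,5,6,7,8} 4
  if 0:h drops first: 12 orders
  if 1:m drops first: 4 orders
heap linearizations: 16

16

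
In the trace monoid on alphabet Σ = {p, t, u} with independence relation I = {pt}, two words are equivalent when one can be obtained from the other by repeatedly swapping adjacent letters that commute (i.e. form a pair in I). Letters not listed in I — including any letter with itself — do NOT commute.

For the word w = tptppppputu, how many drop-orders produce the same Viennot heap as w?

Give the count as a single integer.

28

#0=t has no predecessor
#1=p has no predecessor
#2=t depends on [0:t]
#3=p depends on [1:p]
#4=p depends on [3:p]
#5=p depends on [4:p]
#6=p depends on [5:p]
#7=p depends on [6:p]
#8=u depends on [2:t, 7:p]
#9=t depends on [8:u]
#10=u depends on [9:t]
sources: [0:t, 1:p]
N(rest) = Σ N(rest − s) over sources s of rest; N(one piece) = 1:
  size 1 → [10]=1
  size 2 → [9,10]=1
  size 3 → [8,9,10]=1
  size 4 → [2,8,9,10]=1  [7,8,9,10]=1
  size 5 → [0,2,8,9,10]=1  [2,7,8,9,10]=2  [6,7,8,9,10]=1
  size 6 → [0,2,7,8,9,10]=3  [2,6,7,8,9,10]=3  [5,6,7,8,9,10]=1
  size 7 → [0,2,6,7,8,9,10]=6  [2,5,6,7,8,9,10]=4  [4,5,6,7,8,9,10]=1
  size 8 → [0,2,5,6,7,8,9,10]=10  [2,4,5,6,7,8,9,10]=5  [3,4,5,6,7,8,9,10]=1
  size 9 → [0,2,4,5,6,7,8,9,10]=15  [1,3,4,5,6,7,8,9,10]=1  [2,3,4,5,6,7,8,9,10]=6
  first=0(t) contributes 7
  first=1(p) contributes 21
|[w]| = 28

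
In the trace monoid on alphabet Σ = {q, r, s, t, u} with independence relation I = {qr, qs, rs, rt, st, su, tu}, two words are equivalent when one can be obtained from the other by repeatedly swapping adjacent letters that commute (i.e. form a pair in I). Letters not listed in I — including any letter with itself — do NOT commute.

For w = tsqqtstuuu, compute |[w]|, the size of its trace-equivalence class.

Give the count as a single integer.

450

0(t) covers ∅
1(s) covers ∅
2(q) covers 0:t
3(q) covers 2:q
4(t) covers 3:q
5(s) covers 1:s
6(t) covers 4:t
7(u) covers 3:q
8(u) covers 7:u
9(u) covers 8:u
floor of heap: 0:t, 1:s
completions by unplaced set U, small U first (add the entries for U minus each lowest piece of U):
  |U|=1: {5}:1  {6}:1  {9}:1
  |U|=2: {1,5}:1  {4,6}:1  {5,6}:2  {5,9}:2  {6,9}:2  {8,9}:1
  |U|=3: {1,5,6}:3  {1,5,9}:3  {4,5,6}:3  {4,6,9}:3  {5,6,9}:6  {5,8,9}:3  {6,8,9}:3  {7,8,9}:1
  |U|=4: {1,4,5,6}:6  {1,5,6,9}:12  {1,5,8,9}:6  {4,5,6,9}:12  {4,6,8,9}:6  {5,6,8,9}:12  {5,7,8,9}:4  {6,7,8,9}:4
  |U|=5: {1,4,5,6,9}:30  {1,5,6,8,9}:30  {1,5,7,8,9}:10  {4,5,6,8,9}:30  {4,6,7,8,9}:10  {5,6,7,8,9}:20
  |U|=6: {1,4,5,6,8,9}:90  {1,5,6,7,8,9}:60  {3,4,6,7,8,9}:10  {4,5,6,7,8,9}:60
  |U|=7: {1,4,5,6,7,8,9}:210  {2,3,4,6,7,8,9}:10  {3,4,5,6,7,8,9}:70
  |U|=8: {0,2,3,4,6,7,8,9}:10  {1,3,4,5,6,7,8,9}:280  {2,3,4,5,6,7,8,9}:80
  start at 0(t): 360
  start at 1(s): 90
sum over floor = 450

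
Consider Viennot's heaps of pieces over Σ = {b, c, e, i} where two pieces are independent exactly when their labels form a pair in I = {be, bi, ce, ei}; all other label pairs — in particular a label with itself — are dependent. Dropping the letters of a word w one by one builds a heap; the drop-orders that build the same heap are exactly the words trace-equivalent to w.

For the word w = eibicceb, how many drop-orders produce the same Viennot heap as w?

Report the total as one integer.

drop 0:e onto floor
drop 1:i onto floor
drop 2:b onto floor
drop 3:i onto {1:i}
drop 4:c onto {2:b, 3:i}
drop 5:c onto {4:c}
drop 6:e onto {0:e}
drop 7:b onto {5:c}
ground layer = {0:e, 1:i, 2:b}
drop-orders for the pieces not yet dropped (sum over which currently-grounded one goes next):
  1 to go: {6} 1  {7} 1
  2 to go: {0,6} 1  {5,7} 1  {6,7} 2
  3 to go: {0,6,7} 3  {4,5,7} 1  {5,6,7} 3
  4 to go: {0,5,6,7} 6  {2,4,5,7} 1  {3,4,5,7} 1  {4,5,6,7} 4
  5 to go: {0,4,5,6,7} 10  {1,3,4,5,7} 1  {2,3,4,5,7} 2  {2,4,5,6,7} 5  {3,4,5,6,7} 5
  6 to go: {0,2,4,5,6,7} 15  {0,3,4,5,6,7} 15  {1,2,3,4,5,7} 3  {1,3,4,5,6,7} 6  {2,3,4,5,6,7} 12
  if 0:e drops first: 21 orders
  if 1:i drops first: 42 orders
  if 2:b drops first: 21 orders
heap linearizations: 84

84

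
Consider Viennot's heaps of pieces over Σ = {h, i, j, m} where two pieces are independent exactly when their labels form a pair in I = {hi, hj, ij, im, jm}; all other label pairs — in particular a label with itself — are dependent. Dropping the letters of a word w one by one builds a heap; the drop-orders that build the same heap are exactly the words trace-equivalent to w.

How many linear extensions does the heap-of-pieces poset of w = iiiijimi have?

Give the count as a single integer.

56

0(i) covers ∅
1(i) covers 0:i
2(i) covers 1:i
3(i) covers 2:i
4(j) covers ∅
5(i) covers 3:i
6(m) covers ∅
7(i) covers 5:i
floor of heap: 0:i, 4:j, 6:m
completions by unplaced set U, small U first (add the entries for U minus each lowest piece of U):
  |U|=1: {4}:1  {6}:1  {7}:1
  |U|=2: {4,6}:2  {4,7}:2  {5,7}:1  {6,7}:2
  |U|=3: {3,5,7}:1  {4,5,7}:3  {4,6,7}:6  {5,6,7}:3
  |U|=4: {2,3,5,7}:1  {3,4,5,7}:4  {3,5,6,7}:4  {4,5,6,7}:12
  |U|=5: {1,2,3,5,7}:1  {2,3,4,5,7}:5  {2,3,5,6,7}:5  {3,4,5,6,7}:20
  |U|=6: {0,1,2,3,5,7}:1  {1,2,3,4,5,7}:6  {1,2,3,5,6,7}:6  {2,3,4,5,6,7}:30
  start at 0(i): 42
  start at 4(j): 7
  start at 6(m): 7
sum over floor = 56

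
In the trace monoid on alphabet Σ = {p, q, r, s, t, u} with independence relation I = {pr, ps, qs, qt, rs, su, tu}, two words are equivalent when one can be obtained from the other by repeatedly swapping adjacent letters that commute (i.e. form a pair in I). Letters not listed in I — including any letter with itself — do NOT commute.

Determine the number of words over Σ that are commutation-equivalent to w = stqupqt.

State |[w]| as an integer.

12

piece 0:s — minimal
piece 1:t rests on {0:s}
piece 2:q — minimal
piece 3:u rests on {2:q}
piece 4:p rests on {1:t, 3:u}
piece 5:q rests on {4:p}
piece 6:t rests on {4:p}
minimal pieces: {0:s, 2:q}
ways to finish when only these pieces remain (= sum over removing one remaining piece with nothing left below it):
  1 left: {5}→1  {6}→1
  2 left: {5,6}→2
  3 left: {4,5,6}→2
  4 left: {1,4,5,6}→2  {3,4,5,6}→2
  5 left: {0,1,4,5,6}→2  {1,3,4,5,6}→4  {2,3,4,5,6}→2
  placing 0:s first → 6 extensions
  placing 2:q first → 6 extensions
total linear extensions = 12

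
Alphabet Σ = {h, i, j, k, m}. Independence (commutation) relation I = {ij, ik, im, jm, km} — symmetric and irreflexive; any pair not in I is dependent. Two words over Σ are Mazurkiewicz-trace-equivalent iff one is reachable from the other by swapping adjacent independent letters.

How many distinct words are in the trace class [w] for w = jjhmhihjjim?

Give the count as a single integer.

12

0(j) covers ∅
1(j) covers 0:j
2(h) covers 1:j
3(m) covers 2:h
4(h) covers 3:m
5(i) covers 4:h
6(h) covers 5:i
7(j) covers 6:h
8(j) covers 7:j
9(i) covers 6:h
10(m) covers 6:h
floor of heap: 0:j
completions by unplaced set U, small U first (add the entries for U minus each lowest piece of U):
  |U|=1: {8}:1  {9}:1  {10}:1
  |U|=2: {7,8}:1  {8,9}:2  {8,10}:2  {9,10}:2
  |U|=3: {7,8,9}:3  {7,8,10}:3  {8,9,10}:6
  |U|=4: {7,8,9,10}:12
  |U|=5: {6,7,8,9,10}:12
  |U|=6: {5,6,7,8,9,10}:12
  |U|=7: {4,5,6,7,8,9,10}:12
  |U|=8: {3,4,5,6,7,8,9,10}:12
  |U|=9: {2,3,4,5,6,7,8,9,10}:12
  start at 0(j): 12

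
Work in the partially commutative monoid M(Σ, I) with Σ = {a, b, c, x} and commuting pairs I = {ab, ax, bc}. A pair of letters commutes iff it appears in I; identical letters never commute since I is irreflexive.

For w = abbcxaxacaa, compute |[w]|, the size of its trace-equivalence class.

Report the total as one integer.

53

drop 0:a onto floor
drop 1:b onto floor
drop 2:b onto {1:b}
drop 3:c onto {0:a}
drop 4:x onto {2:b, 3:c}
drop 5:a onto {3:c}
drop 6:x onto {4:x}
drop 7:a onto {5:a}
drop 8:c onto {6:x, 7:a}
drop 9:a onto {8:c}
drop 10:a onto {9:a}
ground layer = {0:a, 1:b}
drop-orders for the pieces not yet dropped (sum over which currently-grounded one goes next):
  1 to go: {10} 1
  2 to go: {9,10} 1
  3 to go: {8,9,10} 1
  4 to go: {6,8,9,10} 1  {7,8,9,10} 1
  5 to go: {4,6,8,9,10} 1  {5,7,8,9,10} 1  {6,7,8,9,10} 2
  6 to go: {2,4,6,8,9,10} 1  {4,6,7,8,9,10} 3  {5,6,7,8,9,10} 3
  7 to go: {1,2,4,6,8,9,10} 1  {2,4,6,7,8,9,10} 4  {4,5,6,7,8,9,10} 6
  8 to go: {1,2,4,6,7,8,9,10} 5  {2,4,5,6,7,8,9,10} 10  {3,4,5,6,7,8,9,10} 6
  9 to go: {0,3,4,5,6,7,8,9,10} 6  {1,2,4,5,6,7,8,9,10} 15  {2,3,4,5,6,7,8,9,10} 16
  if 0:a drops first: 31 orders
  if 1:b drops first: 22 orders
heap linearizations: 53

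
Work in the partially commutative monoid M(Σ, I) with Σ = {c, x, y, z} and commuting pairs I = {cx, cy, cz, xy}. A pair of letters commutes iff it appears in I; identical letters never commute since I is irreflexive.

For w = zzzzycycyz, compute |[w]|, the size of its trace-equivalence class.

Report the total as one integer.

45

0(z) covers ∅
1(z) covers 0:z
2(z) covers 1:z
3(z) covers 2:z
4(y) covers 3:z
5(c) covers ∅
6(y) covers 4:y
7(c) covers 5:c
8(y) covers 6:y
9(z) covers 8:y
floor of heap: 0:z, 5:c
completions by unplaced set U, small U first (add the entries for U minus each lowest piece of U):
  |U|=1: {7}:1  {9}:1
  |U|=2: {5,7}:1  {7,9}:2  {8,9}:1
  |U|=3: {5,7,9}:3  {6,8,9}:1  {7,8,9}:3
  |U|=4: {4,6,8,9}:1  {5,7,8,9}:6  {6,7,8,9}:4
  |U|=5: {3,4,6,8,9}:1  {4,6,7,8,9}:5  {5,6,7,8,9}:10
  |U|=6: {2,3,4,6,8,9}:1  {3,4,6,7,8,9}:6  {4,5,6,7,8,9}:15
  |U|=7: {1,2,3,4,6,8,9}:1  {2,3,4,6,7,8,9}:7  {3,4,5,6,7,8,9}:21
  |U|=8: {0,1,2,3,4,6,8,9}:1  {1,2,3,4,6,7,8,9}:8  {2,3,4,5,6,7,8,9}:28
  start at 0(z): 36
  start at 5(c): 9
sum over floor = 45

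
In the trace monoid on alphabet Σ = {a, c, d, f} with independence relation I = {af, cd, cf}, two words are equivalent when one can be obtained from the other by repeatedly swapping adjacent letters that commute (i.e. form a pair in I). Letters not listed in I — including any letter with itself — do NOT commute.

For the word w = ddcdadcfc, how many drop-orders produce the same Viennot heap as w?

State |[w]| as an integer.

24

drop 0:d onto floor
drop 1:d onto {0:d}
drop 2:c onto floor
drop 3:d onto {1:d}
drop 4:a onto {2:c, 3:d}
drop 5:d onto {4:a}
drop 6:c onto {4:a}
drop 7:f onto {5:d}
drop 8:c onto {6:c}
ground layer = {0:d, 2:c}
drop-orders for the pieces not yet dropped (sum over which currently-grounded one goes next):
  1 to go: {7} 1  {8} 1
  2 to go: {5,7} 1  {6,8} 1  {7,8} 2
  3 to go: {5,7,8} 3  {6,7,8} 3
  4 to go: {5,6,7,8} 6
  5 to go: {4,5,6,7,8} 6
  6 to go: {2,4,5,6,7,8} 6  {3,4,5,6,7,8} 6
  7 to go: {1,3,4,5,6,7,8} 6  {2,3,4,5,6,7,8} 12
  if 0:d drops first: 18 orders
  if 2:c drops first: 6 orders
heap linearizations: 24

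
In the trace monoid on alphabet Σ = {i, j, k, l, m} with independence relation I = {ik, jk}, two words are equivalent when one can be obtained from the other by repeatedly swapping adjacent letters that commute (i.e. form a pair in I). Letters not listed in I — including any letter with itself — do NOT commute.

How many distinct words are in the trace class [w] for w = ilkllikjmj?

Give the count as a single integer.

3

drop 0:i onto floor
drop 1:l onto {0:i}
drop 2:k onto {1:l}
drop 3:l onto {2:k}
drop 4:l onto {3:l}
drop 5:i onto {4:l}
drop 6:k onto {4:l}
drop 7:j onto {5:i}
drop 8:m onto {6:k, 7:j}
drop 9:j onto {8:m}
ground layer = {0:i}
drop-orders for the pieces not yet dropped (sum over which currently-grounded one goes next):
  1 to go: {9} 1
  2 to go: {8,9} 1
  3 to go: {6,8,9} 1  {7,8,9} 1
  4 to go: {5,7,8,9} 1  {6,7,8,9} 2
  5 to go: {5,6,7,8,9} 3
  6 to go: {4,5,6,7,8,9} 3
  7 to go: {3,4,5,6,7,8,9} 3
  8 to go: {2,3,4,5,6,7,8,9} 3
  if 0:i drops first: 3 orders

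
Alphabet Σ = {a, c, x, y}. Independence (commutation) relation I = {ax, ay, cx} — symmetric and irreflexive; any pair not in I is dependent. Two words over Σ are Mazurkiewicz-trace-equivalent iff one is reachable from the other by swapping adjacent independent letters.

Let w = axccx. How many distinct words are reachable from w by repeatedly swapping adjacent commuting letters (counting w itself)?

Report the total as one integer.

piece 0:a — minimal
piece 1:x — minimal
piece 2:c rests on {0:a}
piece 3:c rests on {2:c}
piece 4:x rests on {1:x}
minimal pieces: {0:a, 1:x}
ways to finish when only these pieces remain (= sum over removing one remaining piece with nothing left below it):
  1 left: {3}→1  {4}→1
  2 left: {1,4}→1  {2,3}→1  {3,4}→2
  3 left: {0,2,3}→1  {1,3,4}→3  {2,3,4}→3
  placing 0:a first → 6 extensions
  placing 1:x first → 4 extensions
total linear extensions = 10

10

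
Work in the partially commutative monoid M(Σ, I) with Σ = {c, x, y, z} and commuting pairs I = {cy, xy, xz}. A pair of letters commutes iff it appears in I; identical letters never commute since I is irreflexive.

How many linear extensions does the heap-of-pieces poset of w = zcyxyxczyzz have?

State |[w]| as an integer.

drop 0:z onto floor
drop 1:c onto {0:z}
drop 2:y onto {0:z}
drop 3:x onto {1:c}
drop 4:y onto {2:y}
drop 5:x onto {3:x}
drop 6:c onto {5:x}
drop 7:z onto {4:y, 6:c}
drop 8:y onto {7:z}
drop 9:z onto {8:y}
drop 10:z onto {9:z}
ground layer = {0:z}
drop-orders for the pieces not yet dropped (sum over which currently-grounded one goes next):
  1 to go: {10} 1
  2 to go: {9,10} 1
  3 to go: {8,9,10} 1
  4 to go: {7,8,9,10} 1
  5 to go: {4,7,8,9,10} 1  {6,7,8,9,10} 1
  6 to go: {2,4,7,8,9,10} 1  {4,6,7,8,9,10} 2  {5,6,7,8,9,10} 1
  7 to go: {2,4,6,7,8,9,10} 3  {3,5,6,7,8,9,10} 1  {4,5,6,7,8,9,10} 3
  8 to go: {1,3,5,6,7,8,9,10} 1  {2,4,5,6,7,8,9,10} 6  {3,4,5,6,7,8,9,10} 4
  9 to go: {1,3,4,5,6,7,8,9,10} 5  {2,3,4,5,6,7,8,9,10} 10
  if 0:z drops first: 15 orders

15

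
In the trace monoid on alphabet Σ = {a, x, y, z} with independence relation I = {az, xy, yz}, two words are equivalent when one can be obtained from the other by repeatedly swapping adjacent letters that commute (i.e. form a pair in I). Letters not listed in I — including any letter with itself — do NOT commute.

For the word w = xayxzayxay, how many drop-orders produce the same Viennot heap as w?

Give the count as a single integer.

12

#0=x has no predecessor
#1=a depends on [0:x]
#2=y depends on [1:a]
#3=x depends on [1:a]
#4=z depends on [3:x]
#5=a depends on [2:y, 3:x]
#6=y depends on [5:a]
#7=x depends on [4:z, 5:a]
#8=a depends on [6:y, 7:x]
#9=y depends on [8:a]
sources: [0:x]
N(rest) = Σ N(rest − s) over sources s of rest; N(one piece) = 1:
  size 1 → [9]=1
  size 2 → [8,9]=1
  size 3 → [6,8,9]=1  [7,8,9]=1
  size 4 → [4,7,8,9]=1  [6,7,8,9]=2
  size 5 → [4,6,7,8,9]=3  [5,6,7,8,9]=2
  size 6 → [2,5,6,7,8,9]=2  [4,5,6,7,8,9]=5
  size 7 → [2,4,5,6,7,8,9]=7  [3,4,5,6,7,8,9]=5
  size 8 → [2,3,4,5,6,7,8,9]=12
  first=0(x) contributes 12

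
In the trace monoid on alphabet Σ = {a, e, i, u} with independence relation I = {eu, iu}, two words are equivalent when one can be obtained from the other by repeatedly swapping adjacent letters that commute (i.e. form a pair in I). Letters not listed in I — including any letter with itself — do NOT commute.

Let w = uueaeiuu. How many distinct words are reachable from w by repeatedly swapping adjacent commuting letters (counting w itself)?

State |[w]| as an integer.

piece 0:u — minimal
piece 1:u rests on {0:u}
piece 2:e — minimal
piece 3:a rests on {1:u, 2:e}
piece 4:e rests on {3:a}
piece 5:i rests on {4:e}
piece 6:u rests on {3:a}
piece 7:u rests on {6:u}
minimal pieces: {0:u, 2:e}
ways to finish when only these pieces remain (= sum over removing one remaining piece with nothing left below it):
  1 left: {5}→1  {7}→1
  2 left: {4,5}→1  {5,7}→2  {6,7}→1
  3 left: {4,5,7}→3  {5,6,7}→3
  4 left: {4,5,6,7}→6
  5 left: {3,4,5,6,7}→6
  6 left: {1,3,4,5,6,7}→6  {2,3,4,5,6,7}→6
  placing 0:u first → 12 extensions
  placing 2:e first → 6 extensions
total linear extensions = 18

18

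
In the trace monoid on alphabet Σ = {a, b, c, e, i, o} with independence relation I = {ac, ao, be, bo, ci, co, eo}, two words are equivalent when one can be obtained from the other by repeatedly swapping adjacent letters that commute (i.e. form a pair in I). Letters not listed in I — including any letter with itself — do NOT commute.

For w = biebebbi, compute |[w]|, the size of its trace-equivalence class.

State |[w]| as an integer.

10

#0=b has no predecessor
#1=i depends on [0:b]
#2=e depends on [1:i]
#3=b depends on [1:i]
#4=e depends on [2:e]
#5=b depends on [3:b]
#6=b depends on [5:b]
#7=i depends on [4:e, 6:b]
sources: [0:b]
N(rest) = Σ N(rest − s) over sources s of rest; N(one piece) = 1:
  size 1 → [7]=1
  size 2 → [4,7]=1  [6,7]=1
  size 3 → [2,4,7]=1  [4,6,7]=2  [5,6,7]=1
  size 4 → [2,4,6,7]=3  [3,5,6,7]=1  [4,5,6,7]=3
  size 5 → [2,4,5,6,7]=6  [3,4,5,6,7]=4
  size 6 → [2,3,4,5,6,7]=10
  first=0(b) contributes 10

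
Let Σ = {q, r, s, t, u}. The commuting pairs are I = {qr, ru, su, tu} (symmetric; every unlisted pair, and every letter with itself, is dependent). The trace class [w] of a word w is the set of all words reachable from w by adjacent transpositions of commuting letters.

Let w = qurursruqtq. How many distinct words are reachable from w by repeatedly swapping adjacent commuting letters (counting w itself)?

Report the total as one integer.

99

piece 0:q — minimal
piece 1:u rests on {0:q}
piece 2:r — minimal
piece 3:u rests on {1:u}
piece 4:r rests on {2:r}
piece 5:s rests on {0:q, 4:r}
piece 6:r rests on {5:s}
piece 7:u rests on {3:u}
piece 8:q rests on {5:s, 7:u}
piece 9:t rests on {6:r, 8:q}
piece 10:q rests on {9:t}
minimal pieces: {0:q, 2:r}
ways to finish when only these pieces remain (= sum over removing one remaining piece with nothing left below it):
  1 left: {10}→1
  2 left: {9,10}→1
  3 left: {6,9,10}→1  {8,9,10}→1
  4 left: {6,8,9,10}→2  {7,8,9,10}→1
  5 left: {3,7,8,9,10}→1  {5,6,8,9,10}→2  {6,7,8,9,10}→3
  6 left: {1,3,7,8,9,10}→1  {3,6,7,8,9,10}→4  {4,5,6,8,9,10}→2  {5,6,7,8,9,10}→5
  7 left: {1,3,6,7,8,9,10}→5  {2,4,5,6,8,9,10}→2  {3,5,6,7,8,9,10}→9  {4,5,6,7,8,9,10}→7
  8 left: {1,3,5,6,7,8,9,10}→14  {2,4,5,6,7,8,9,10}→9  {3,4,5,6,7,8,9,10}→16
  9 left: {0,1,3,5,6,7,8,9,10}→14  {1,3,4,5,6,7,8,9,10}→30  {2,3,4,5,6,7,8,9,10}→25
  placing 0:q first → 55 extensions
  placing 2:r first → 44 extensions
total linear extensions = 99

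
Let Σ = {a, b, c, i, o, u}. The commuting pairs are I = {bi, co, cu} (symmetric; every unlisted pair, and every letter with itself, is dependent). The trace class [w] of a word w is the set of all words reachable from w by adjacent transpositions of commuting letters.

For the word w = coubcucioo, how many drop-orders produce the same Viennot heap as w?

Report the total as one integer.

drop 0:c onto floor
drop 1:o onto floor
drop 2:u onto {1:o}
drop 3:b onto {0:c, 2:u}
drop 4:c onto {3:b}
drop 5:u onto {3:b}
drop 6:c onto {4:c}
drop 7:i onto {5:u, 6:c}
drop 8:o onto {7:i}
drop 9:o onto {8:o}
ground layer = {0:c, 1:o}
drop-orders for the pieces not yet dropped (sum over which currently-grounded one goes next):
  1 to go: {9} 1
  2 to go: {8,9} 1
  3 to go: {7,8,9} 1
  4 to go: {5,7,8,9} 1  {6,7,8,9} 1
  5 to go: {4,6,7,8,9} 1  {5,6,7,8,9} 2
  6 to go: {4,5,6,7,8,9} 3
  7 to go: {3,4,5,6,7,8,9} 3
  8 to go: {0,3,4,5,6,7,8,9} 3  {2,3,4,5,6,7,8,9} 3
  if 0:c drops first: 3 orders
  if 1:o drops first: 6 orders
heap linearizations: 9

9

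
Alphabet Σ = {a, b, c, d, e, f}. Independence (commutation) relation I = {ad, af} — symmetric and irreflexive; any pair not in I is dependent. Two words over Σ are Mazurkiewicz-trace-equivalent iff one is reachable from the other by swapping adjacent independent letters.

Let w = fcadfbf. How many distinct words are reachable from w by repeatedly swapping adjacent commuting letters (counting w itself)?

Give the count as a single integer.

3

piece 0:f — minimal
piece 1:c rests on {0:f}
piece 2:a rests on {1:c}
piece 3:d rests on {1:c}
piece 4:f rests on {3:d}
piece 5:b rests on {2:a, 4:f}
piece 6:f rests on {5:b}
minimal pieces: {0:f}
ways to finish when only these pieces remain (= sum over removing one remaining piece with nothing left below it):
  1 left: {6}→1
  2 left: {5,6}→1
  3 left: {2,5,6}→1  {4,5,6}→1
  4 left: {2,4,5,6}→2  {3,4,5,6}→1
  5 left: {2,3,4,5,6}→3
  placing 0:f first → 3 extensions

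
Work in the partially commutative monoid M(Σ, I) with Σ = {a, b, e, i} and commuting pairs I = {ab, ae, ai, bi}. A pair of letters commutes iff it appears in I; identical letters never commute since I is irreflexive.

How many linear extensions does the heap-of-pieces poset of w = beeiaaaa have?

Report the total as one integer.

70

#0=b has no predecessor
#1=e depends on [0:b]
#2=e depends on [1:e]
#3=i depends on [2:e]
#4=a has no predecessor
#5=a depends on [4:a]
#6=a depends on [5:a]
#7=a depends on [6:a]
sources: [0:b, 4:a]
N(rest) = Σ N(rest − s) over sources s of rest; N(one piece) = 1:
  size 1 → [3]=1  [7]=1
  size 2 → [2,3]=1  [3,7]=2  [6,7]=1
  size 3 → [1,2,3]=1  [2,3,7]=3  [3,6,7]=3  [5,6,7]=1
  size 4 → [0,1,2,3]=1  [1,2,3,7]=4  [2,3,6,7]=6  [3,5,6,7]=4  [4,5,6,7]=1
  size 5 → [0,1,2,3,7]=5  [1,2,3,6,7]=10  [2,3,5,6,7]=10  [3,4,5,6,7]=5
  size 6 → [0,1,2,3,6,7]=15  [1,2,3,5,6,7]=20  [2,3,4,5,6,7]=15
  first=0(b) contributes 35
  first=4(a) contributes 35
|[w]| = 70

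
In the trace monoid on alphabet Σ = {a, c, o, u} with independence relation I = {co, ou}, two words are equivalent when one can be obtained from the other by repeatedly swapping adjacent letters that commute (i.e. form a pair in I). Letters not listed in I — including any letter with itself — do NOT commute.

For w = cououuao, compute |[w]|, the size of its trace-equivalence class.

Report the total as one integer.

drop 0:c onto floor
drop 1:o onto floor
drop 2:u onto {0:c}
drop 3:o onto {1:o}
drop 4:u onto {2:u}
drop 5:u onto {4:u}
drop 6:a onto {3:o, 5:u}
drop 7:o onto {6:a}
ground layer = {0:c, 1:o}
drop-orders for the pieces not yet dropped (sum over which currently-grounded one goes next):
  1 to go: {7} 1
  2 to go: {6,7} 1
  3 to go: {3,6,7} 1  {5,6,7} 1
  4 to go: {1,3,6,7} 1  {3,5,6,7} 2  {4,5,6,7} 1
  5 to go: {1,3,5,6,7} 3  {2,4,5,6,7} 1  {3,4,5,6,7} 3
  6 to go: {0,2,4,5,6,7} 1  {1,3,4,5,6,7} 6  {2,3,4,5,6,7} 4
  if 0:c drops first: 10 orders
  if 1:o drops first: 5 orders
heap linearizations: 15

15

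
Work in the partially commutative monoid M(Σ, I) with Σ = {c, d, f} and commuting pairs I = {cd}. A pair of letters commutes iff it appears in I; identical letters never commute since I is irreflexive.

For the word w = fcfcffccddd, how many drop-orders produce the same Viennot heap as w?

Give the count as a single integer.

#0=f has no predecessor
#1=c depends on [0:f]
#2=f depends on [1:c]
#3=c depends on [2:f]
#4=f depends on [3:c]
#5=f depends on [4:f]
#6=c depends on [5:f]
#7=c depends on [6:c]
#8=d depends on [5:f]
#9=d depends on [8:d]
#10=d depends on [9:d]
sources: [0:f]
N(rest) = Σ N(rest − s) over sources s of rest; N(one piece) = 1:
  size 1 → [7]=1  [10]=1
  size 2 → [6,7]=1  [7,10]=2  [9,10]=1
  size 3 → [6,7,10]=3  [7,9,10]=3  [8,9,10]=1
  size 4 → [6,7,9,10]=6  [7,8,9,10]=4
  size 5 → [6,7,8,9,10]=10
  size 6 → [5,6,7,8,9,10]=10
  size 7 → [4,5,6,7,8,9,10]=10
  size 8 → [3,4,5,6,7,8,9,10]=10
  size 9 → [2,3,4,5,6,7,8,9,10]=10
  first=0(f) contributes 10

10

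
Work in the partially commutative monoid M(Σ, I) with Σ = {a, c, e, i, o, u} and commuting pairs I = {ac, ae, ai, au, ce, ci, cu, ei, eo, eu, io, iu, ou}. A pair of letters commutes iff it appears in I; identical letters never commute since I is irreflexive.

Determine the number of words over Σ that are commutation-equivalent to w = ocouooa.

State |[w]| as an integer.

0(o) covers ∅
1(c) covers 0:o
2(o) covers 1:c
3(u) covers ∅
4(o) covers 2:o
5(o) covers 4:o
6(a) covers 5:o
floor of heap: 0:o, 3:u
completions by unplaced set U, small U first (add the entries for U minus each lowest piece of U):
  |U|=1: {3}:1  {6}:1
  |U|=2: {3,6}:2  {5,6}:1
  |U|=3: {3,5,6}:3  {4,5,6}:1
  |U|=4: {2,4,5,6}:1  {3,4,5,6}:4
  |U|=5: {1,2,4,5,6}:1  {2,3,4,5,6}:5
  start at 0(o): 6
  start at 3(u): 1
sum over floor = 7

7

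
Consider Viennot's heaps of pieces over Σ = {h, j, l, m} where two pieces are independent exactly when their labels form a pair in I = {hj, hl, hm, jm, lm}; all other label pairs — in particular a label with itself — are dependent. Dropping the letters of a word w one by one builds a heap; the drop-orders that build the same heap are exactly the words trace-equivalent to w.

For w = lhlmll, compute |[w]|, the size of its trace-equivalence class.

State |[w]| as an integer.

#0=l has no predecessor
#1=h has no predecessor
#2=l depends on [0:l]
#3=m has no predecessor
#4=l depends on [2:l]
#5=l depends on [4:l]
sources: [0:l, 1:h, 3:m]
N(rest) = Σ N(rest − s) over sources s of rest; N(one piece) = 1:
  size 1 → [1]=1  [3]=1  [5]=1
  size 2 → [1,3]=2  [1,5]=2  [3,5]=2  [4,5]=1
  size 3 → [1,3,5]=6  [1,4,5]=3  [2,4,5]=1  [3,4,5]=3
  size 4 → [0,2,4,5]=1  [1,2,4,5]=4  [1,3,4,5]=12  [2,3,4,5]=4
  first=0(l) contributes 20
  first=1(h) contributes 5
  first=3(m) contributes 5
|[w]| = 30

30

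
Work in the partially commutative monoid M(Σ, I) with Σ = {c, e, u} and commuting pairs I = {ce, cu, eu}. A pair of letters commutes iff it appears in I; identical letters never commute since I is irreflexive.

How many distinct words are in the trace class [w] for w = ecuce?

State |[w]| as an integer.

#0=e has no predecessor
#1=c has no predecessor
#2=u has no predecessor
#3=c depends on [1:c]
#4=e depends on [0:e]
sources: [0:e, 1:c, 2:u]
N(rest) = Σ N(rest − s) over sources s of rest; N(one piece) = 1:
  size 1 → [2]=1  [3]=1  [4]=1
  size 2 → [0,4]=1  [1,3]=1  [2,3]=2  [2,4]=2  [3,4]=2
  size 3 → [0,2,4]=3  [0,3,4]=3  [1,2,3]=3  [1,3,4]=3  [2,3,4]=6
  first=0(e) contributes 12
  first=1(c) contributes 12
  first=2(u) contributes 6
|[w]| = 30

30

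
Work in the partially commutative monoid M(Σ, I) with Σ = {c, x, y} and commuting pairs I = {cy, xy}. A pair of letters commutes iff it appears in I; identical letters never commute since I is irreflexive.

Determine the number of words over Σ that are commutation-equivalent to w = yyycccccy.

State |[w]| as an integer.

0(y) covers ∅
1(y) covers 0:y
2(y) covers 1:y
3(c) covers ∅
4(c) covers 3:c
5(c) covers 4:c
6(c) covers 5:c
7(c) covers 6:c
8(y) covers 2:y
floor of heap: 0:y, 3:c
completions by unplaced set U, small U first (add the entries for U minus each lowest piece of U):
  |U|=1: {7}:1  {8}:1
  |U|=2: {2,8}:1  {6,7}:1  {7,8}:2
  |U|=3: {1,2,8}:1  {2,7,8}:3  {5,6,7}:1  {6,7,8}:3
  |U|=4: {0,1,2,8}:1  {1,2,7,8}:4  {2,6,7,8}:6  {4,5,6,7}:1  {5,6,7,8}:4
  |U|=5: {0,1,2,7,8}:5  {1,2,6,7,8}:10  {2,5,6,7,8}:10  {3,4,5,6,7}:1  {4,5,6,7,8}:5
  |U|=6: {0,1,2,6,7,8}:15  {1,2,5,6,7,8}:20  {2,4,5,6,7,8}:15  {3,4,5,6,7,8}:6
  |U|=7: {0,1,2,5,6,7,8}:35  {1,2,4,5,6,7,8}:35  {2,3,4,5,6,7,8}:21
  start at 0(y): 56
  start at 3(c): 70
sum over floor = 126

126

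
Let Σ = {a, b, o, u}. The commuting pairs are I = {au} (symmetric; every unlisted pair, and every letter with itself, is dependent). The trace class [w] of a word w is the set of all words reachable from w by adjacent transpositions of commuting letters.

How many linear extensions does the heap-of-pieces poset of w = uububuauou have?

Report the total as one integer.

3

#0=u has no predecessor
#1=u depends on [0:u]
#2=b depends on [1:u]
#3=u depends on [2:b]
#4=b depends on [3:u]
#5=u depends on [4:b]
#6=a depends on [4:b]
#7=u depends on [5:u]
#8=o depends on [6:a, 7:u]
#9=u depends on [8:o]
sources: [0:u]
N(rest) = Σ N(rest − s) over sources s of rest; N(one piece) = 1:
  size 1 → [9]=1
  size 2 → [8,9]=1
  size 3 → [6,8,9]=1  [7,8,9]=1
  size 4 → [5,7,8,9]=1  [6,7,8,9]=2
  size 5 → [5,6,7,8,9]=3
  size 6 → [4,5,6,7,8,9]=3
  size 7 → [3,4,5,6,7,8,9]=3
  size 8 → [2,3,4,5,6,7,8,9]=3
  first=0(u) contributes 3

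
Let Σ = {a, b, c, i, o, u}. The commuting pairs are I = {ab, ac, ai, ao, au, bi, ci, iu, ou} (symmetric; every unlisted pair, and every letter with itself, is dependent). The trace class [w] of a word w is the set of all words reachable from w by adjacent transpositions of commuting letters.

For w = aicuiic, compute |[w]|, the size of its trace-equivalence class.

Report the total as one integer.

140

#0=a has no predecessor
#1=i has no predecessor
#2=c has no predecessor
#3=u depends on [2:c]
#4=i depends on [1:i]
#5=i depends on [4:i]
#6=c depends on [3:u]
sources: [0:a, 1:i, 2:c]
N(rest) = Σ N(rest − s) over sources s of rest; N(one piece) = 1:
  size 1 → [0]=1  [5]=1  [6]=1
  size 2 → [0,5]=2  [0,6]=2  [3,6]=1  [4,5]=1  [5,6]=2
  size 3 → [0,3,6]=3  [0,4,5]=3  [0,5,6]=6  [1,4,5]=1  [2,3,6]=1  [3,5,6]=3  [4,5,6]=3
  size 4 → [0,1,4,5]=4  [0,2,3,6]=4  [0,3,5,6]=12  [0,4,5,6]=12  [1,4,5,6]=4  [2,3,5,6]=4  [3,4,5,6]=6
  size 5 → [0,1,4,5,6]=20  [0,2,3,5,6]=20  [0,3,4,5,6]=30  [1,3,4,5,6]=10  [2,3,4,5,6]=10
  first=0(a) contributes 20
  first=1(i) contributes 60
  first=2(c) contributes 60
|[w]| = 140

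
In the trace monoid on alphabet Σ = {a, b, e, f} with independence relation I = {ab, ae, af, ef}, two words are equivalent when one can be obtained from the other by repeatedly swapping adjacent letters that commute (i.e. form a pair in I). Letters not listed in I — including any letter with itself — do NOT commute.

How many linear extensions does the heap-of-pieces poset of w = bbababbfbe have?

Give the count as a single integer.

drop 0:b onto floor
drop 1:b onto {0:b}
drop 2:a onto floor
drop 3:b onto {1:b}
drop 4:a onto {2:a}
drop 5:b onto {3:b}
drop 6:b onto {5:b}
drop 7:f onto {6:b}
drop 8:b onto {7:f}
drop 9:e onto {8:b}
ground layer = {0:b, 2:a}
drop-orders for the pieces not yet dropped (sum over which currently-grounded one goes next):
  1 to go: {4} 1  {9} 1
  2 to go: {2,4} 1  {4,9} 2  {8,9} 1
  3 to go: {2,4,9} 3  {4,8,9} 3  {7,8,9} 1
  4 to go: {2,4,8,9} 6  {4,7,8,9} 4  {6,7,8,9} 1
  5 to go: {2,4,7,8,9} 10  {4,6,7,8,9} 5  {5,6,7,8,9} 1
  6 to go: {2,4,6,7,8,9} 15  {3,5,6,7,8,9} 1  {4,5,6,7,8,9} 6
  7 to go: {1,3,5,6,7,8,9} 1  {2,4,5,6,7,8,9} 21  {3,4,5,6,7,8,9} 7
  8 to go: {0,1,3,5,6,7,8,9} 1  {1,3,4,5,6,7,8,9} 8  {2,3,4,5,6,7,8,9} 28
  if 0:b drops first: 36 orders
  if 2:a drops first: 9 orders
heap linearizations: 45

45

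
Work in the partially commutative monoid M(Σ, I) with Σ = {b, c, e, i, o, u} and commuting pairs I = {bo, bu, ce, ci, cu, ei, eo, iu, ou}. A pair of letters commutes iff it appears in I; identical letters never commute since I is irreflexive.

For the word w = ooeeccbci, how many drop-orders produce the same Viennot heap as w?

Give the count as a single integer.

30

#0=o has no predecessor
#1=o depends on [0:o]
#2=e has no predecessor
#3=e depends on [2:e]
#4=c depends on [1:o]
#5=c depends on [4:c]
#6=b depends on [3:e, 5:c]
#7=c depends on [6:b]
#8=i depends on [6:b]
sources: [0:o, 2:e]
N(rest) = Σ N(rest − s) over sources s of rest; N(one piece) = 1:
  size 1 → [7]=1  [8]=1
  size 2 → [7,8]=2
  size 3 → [6,7,8]=2
  size 4 → [3,6,7,8]=2  [5,6,7,8]=2
  size 5 → [2,3,6,7,8]=2  [3,5,6,7,8]=4  [4,5,6,7,8]=2
  size 6 → [1,4,5,6,7,8]=2  [2,3,5,6,7,8]=6  [3,4,5,6,7,8]=6
  size 7 → [0,1,4,5,6,7,8]=2  [1,3,4,5,6,7,8]=8  [2,3,4,5,6,7,8]=12
  first=0(o) contributes 20
  first=2(e) contributes 10
|[w]| = 30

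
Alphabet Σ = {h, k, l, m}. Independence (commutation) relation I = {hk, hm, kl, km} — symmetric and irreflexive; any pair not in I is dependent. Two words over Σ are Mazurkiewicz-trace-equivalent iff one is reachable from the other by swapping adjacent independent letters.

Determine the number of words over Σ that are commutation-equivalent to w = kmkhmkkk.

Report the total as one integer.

168

#0=k has no predecessor
#1=m has no predecessor
#2=k depends on [0:k]
#3=h has no predecessor
#4=m depends on [1:m]
#5=k depends on [2:k]
#6=k depends on [5:k]
#7=k depends on [6:k]
sources: [0:k, 1:m, 3:h]
N(rest) = Σ N(rest − s) over sources s of rest; N(one piece) = 1:
  size 1 → [3]=1  [4]=1  [7]=1
  size 2 → [1,4]=1  [3,4]=2  [3,7]=2  [4,7]=2  [6,7]=1
  size 3 → [1,3,4]=3  [1,4,7]=3  [3,4,7]=6  [3,6,7]=3  [4,6,7]=3  [5,6,7]=1
  size 4 → [1,3,4,7]=12  [1,4,6,7]=6  [2,5,6,7]=1  [3,4,6,7]=12  [3,5,6,7]=4  [4,5,6,7]=4
  size 5 → [0,2,5,6,7]=1  [1,3,4,6,7]=30  [1,4,5,6,7]=10  [2,3,5,6,7]=5  [2,4,5,6,7]=5  [3,4,5,6,7]=20
  size 6 → [0,2,3,5,6,7]=6  [0,2,4,5,6,7]=6  [1,2,4,5,6,7]=15  [1,3,4,5,6,7]=60  [2,3,4,5,6,7]=30
  first=0(k) contributes 105
  first=1(m) contributes 42
  first=3(h) contributes 21
|[w]| = 168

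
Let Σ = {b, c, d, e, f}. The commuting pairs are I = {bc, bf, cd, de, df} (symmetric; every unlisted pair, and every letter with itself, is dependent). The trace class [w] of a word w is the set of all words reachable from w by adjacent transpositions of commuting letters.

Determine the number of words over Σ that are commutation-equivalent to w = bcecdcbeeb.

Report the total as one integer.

21

piece 0:b — minimal
piece 1:c — minimal
piece 2:e rests on {0:b, 1:c}
piece 3:c rests on {2:e}
piece 4:d rests on {0:b}
piece 5:c rests on {3:c}
piece 6:b rests on {2:e, 4:d}
piece 7:e rests on {5:c, 6:b}
piece 8:e rests on {7:e}
piece 9:b rests on {8:e}
minimal pieces: {0:b, 1:c}
ways to finish when only these pieces remain (= sum over removing one remaining piece with nothing left below it):
  1 left: {9}→1
  2 left: {8,9}→1
  3 left: {7,8,9}→1
  4 left: {5,7,8,9}→1  {6,7,8,9}→1
  5 left: {3,5,7,8,9}→1  {4,6,7,8,9}→1  {5,6,7,8,9}→2
  6 left: {3,5,6,7,8,9}→3  {4,5,6,7,8,9}→3
  7 left: {2,3,5,6,7,8,9}→3  {3,4,5,6,7,8,9}→6
  8 left: {1,2,3,5,6,7,8,9}→3  {2,3,4,5,6,7,8,9}→9
  placing 0:b first → 12 extensions
  placing 1:c first → 9 extensions
total linear extensions = 21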